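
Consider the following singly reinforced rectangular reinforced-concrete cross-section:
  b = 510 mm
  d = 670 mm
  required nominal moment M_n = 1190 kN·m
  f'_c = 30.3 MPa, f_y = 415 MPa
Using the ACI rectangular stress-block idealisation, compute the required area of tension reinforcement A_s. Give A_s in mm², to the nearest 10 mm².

With M_n = 0.85 f'_c a b (d − a/2), solve the quadratic for a:
a = d − √(d² − 2M_n/(0.85 f'_c b)) = 670 − √(670² − 2 × 1190×10⁶/(0.85 × 30.3 × 510)) = 152.60 mm.
A_s = 0.85 f'_c a b / f_y = 0.85 × 30.3 × 152.60 × 510 / 415 = 4829.9 mm².

A_s ≈ 4830 mm²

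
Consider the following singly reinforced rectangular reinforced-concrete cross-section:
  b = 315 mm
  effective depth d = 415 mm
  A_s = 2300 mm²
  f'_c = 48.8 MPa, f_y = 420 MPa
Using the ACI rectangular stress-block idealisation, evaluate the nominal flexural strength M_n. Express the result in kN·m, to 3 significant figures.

M_n ≈ 365 kN·m

T = A_s f_y = 2300 × 420 = 966000 N = 966 kN.
From C = T: a = T/(0.85 f'_c b) = 966000/(0.85 × 48.8 × 315) = 73.93 mm.
M_n = T(d − a/2) = 966 kN × (415 − 36.965) mm = 365.18 kN·m.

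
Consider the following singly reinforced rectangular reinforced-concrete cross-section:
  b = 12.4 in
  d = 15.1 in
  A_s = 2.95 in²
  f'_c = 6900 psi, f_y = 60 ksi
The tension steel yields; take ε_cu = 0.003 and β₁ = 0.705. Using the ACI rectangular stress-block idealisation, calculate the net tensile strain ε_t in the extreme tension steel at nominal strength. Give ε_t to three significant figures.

ε_t ≈ 0.0101

a = A_s f_y/(0.85 f'_c b) = 2.434 in.
β₁ = 0.705, so c = a/β₁ = 2.434/0.705 = 3.452 in.
From the linear strain diagram with ε_cu = 0.003: ε_t = 0.003 (d − c)/c = 0.003 × (15.1 − 3.452)/3.452 = 0.0101.
Since ε_t ≥ 0.005, the section is tension-controlled.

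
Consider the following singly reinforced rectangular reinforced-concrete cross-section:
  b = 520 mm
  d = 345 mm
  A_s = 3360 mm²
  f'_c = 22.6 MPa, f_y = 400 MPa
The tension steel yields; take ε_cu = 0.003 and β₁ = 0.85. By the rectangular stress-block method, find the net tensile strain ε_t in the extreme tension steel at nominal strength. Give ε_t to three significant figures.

a = A_s f_y/(0.85 f'_c b) = 134.55 mm.
β₁ = 0.85, so c = a/β₁ = 134.55/0.85 = 158.29 mm.
From the linear strain diagram with ε_cu = 0.003: ε_t = 0.003 (d − c)/c = 0.003 × (345 − 158.29)/158.29 = 0.00354.
ε_t < 0.004 — the section is over-reinforced for flexure under ACI limits.

ε_t ≈ 0.00354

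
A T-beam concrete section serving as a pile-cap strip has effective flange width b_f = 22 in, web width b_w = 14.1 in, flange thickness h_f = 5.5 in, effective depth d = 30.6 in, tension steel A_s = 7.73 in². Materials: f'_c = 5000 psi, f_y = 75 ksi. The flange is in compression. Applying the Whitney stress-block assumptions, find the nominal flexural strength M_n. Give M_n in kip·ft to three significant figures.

Tension: T = A_s f_y = 7.73 × 75 = 579.75 kips.
Try a within the flange: a = T/(0.85 f'_c b_f) = 579.75/(0.85 × 5 × 22) = 6.201 in.
a = 6.201 > h_f = 5.5 in: the block extends into the web. Split into flange-overhang and web parts.
C_f = 0.85 f'_c (b_f − b_w) h_f = 0.85 × 5 × (22 − 14.1) × 5.5 = 184.7 kips.
Remaining web compression depth: a_w = (T − C_f)/(0.85 f'_c b_w) = (579.75 − 184.7)/(0.85 × 5 × 14.1) = 6.592 in.
M_n = C_f(d − h_f/2) + (T − C_f)(d − a_w/2) = 184.7 × (30.6 − 2.75) + 395.05 × (30.6 − 3.296) = 5143.9 + 10786.4 = 15930.3 kip·in.
M_n = 15930.3/12 = 1327.53 kip·ft.

M_n ≈ 1330 kip·ft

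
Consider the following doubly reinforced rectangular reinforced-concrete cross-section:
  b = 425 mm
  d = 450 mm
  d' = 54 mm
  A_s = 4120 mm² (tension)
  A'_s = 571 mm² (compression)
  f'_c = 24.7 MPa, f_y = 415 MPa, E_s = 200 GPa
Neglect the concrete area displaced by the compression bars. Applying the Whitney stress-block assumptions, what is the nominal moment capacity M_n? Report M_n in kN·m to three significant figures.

M_n ≈ 635 kN·m

Assume both tension and compression steel yield.
Net tension couple steel: A_s − A'_s = 3549 mm².
a = (A_s − A'_s) f_y / (0.85 f'_c b) = 1472835/(0.85 × 24.7 × 425) = 165.06 mm.
c = a/β₁ = 165.06/0.85 = 194.19 mm; ε'_s = 0.003(c − d')/c = 0.0022 ≥ f_y/E_s = 0.0021, so compression steel does yield.
M_n = (A_s − A'_s) f_y (d − a/2) + A'_s f_y (d − d') = [1472835 × (450 − 82.53) + 236965 × (450 − 54)] × 10⁻⁶ = 541.22 + 93.84 = 635.06 kN·m.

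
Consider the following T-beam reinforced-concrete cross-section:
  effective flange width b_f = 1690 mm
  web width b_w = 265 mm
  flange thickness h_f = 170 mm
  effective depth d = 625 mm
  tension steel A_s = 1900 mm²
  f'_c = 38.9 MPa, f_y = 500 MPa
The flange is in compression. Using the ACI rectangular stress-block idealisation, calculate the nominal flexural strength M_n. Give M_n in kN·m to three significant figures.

M_n ≈ 586 kN·m

Tension: T = A_s f_y = 1900 × 500 = 950000 N.
Try a within the flange: a = T/(0.85 f'_c b_f) = 950000/(0.85 × 38.9 × 1690) = 17.00 mm.
Since a = 17.00 ≤ h_f = 170 mm, the stress block lies entirely in the flange; analyse as a rectangular beam of width b_f.
M_n = T(d − a/2) = 950000 × (625 − 8.5) = 585.68 × 10⁶ N·mm.
M_n = 585.68 kN·m.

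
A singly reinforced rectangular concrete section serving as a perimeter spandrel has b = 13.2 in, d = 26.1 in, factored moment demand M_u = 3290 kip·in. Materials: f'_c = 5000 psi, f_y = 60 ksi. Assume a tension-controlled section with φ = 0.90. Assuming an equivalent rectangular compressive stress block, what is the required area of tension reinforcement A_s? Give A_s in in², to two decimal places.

A_s ≈ 2.46 in²

M_n = M_u/φ = 3290/0.90 = 3655.56 kip·in.
From M_n = 0.85 f'_c a b (d − a/2):
a = d − √(d² − 2M_n/(0.85 f'_c b)) = 26.1 − √(26.1² − 2 × 3655.56/(0.85 × 5 × 13.2)) = 2.629 in.
A_s = 0.85 f'_c a b / f_y = 0.85 × 5 × 2.629 × 13.2 / 60 = 2.458 in².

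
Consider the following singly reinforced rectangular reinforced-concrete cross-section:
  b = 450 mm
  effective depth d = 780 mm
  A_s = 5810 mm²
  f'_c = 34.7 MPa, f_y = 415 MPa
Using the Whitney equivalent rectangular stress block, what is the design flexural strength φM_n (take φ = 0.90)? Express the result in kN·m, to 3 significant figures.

T = A_s f_y = 5810 × 415 = 2411150 N = 2411.15 kN.
From C = T: a = T/(0.85 f'_c b) = 2411150/(0.85 × 34.7 × 450) = 181.66 mm.
M_n = T(d − a/2) = 2411.15 kN × (780 − 90.83) mm = 1661.69 kN·m.
φM_n = 0.90 × 1661.69 = 1495.52 kN·m.

φM_n ≈ 1500 kN·m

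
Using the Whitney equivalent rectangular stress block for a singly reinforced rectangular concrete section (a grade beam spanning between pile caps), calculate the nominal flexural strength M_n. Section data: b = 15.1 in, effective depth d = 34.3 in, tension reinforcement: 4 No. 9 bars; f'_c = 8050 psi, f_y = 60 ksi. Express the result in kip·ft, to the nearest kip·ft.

M_n ≈ 663 kip·ft

A_s = 4 × 1 = 4 in².
T = A_s f_y = 4 × 60 = 240 kips.
a = T/(0.85 f'_c b) = 240/(0.85 × 8.05 × 15.1) = 2.323 in.
M_n = T(d − a/2) = 240 × (34.3 − 1.1615) = 7953.2 kip·in = 7953.2/12 = 662.77 kip·ft.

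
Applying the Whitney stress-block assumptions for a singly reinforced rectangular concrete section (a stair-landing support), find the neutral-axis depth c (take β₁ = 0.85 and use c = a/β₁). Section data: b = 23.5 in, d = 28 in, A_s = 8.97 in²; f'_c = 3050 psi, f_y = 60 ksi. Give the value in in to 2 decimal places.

c ≈ 10.39 in

T = A_s f_y = 8.97 × 60 = 538.2 kips.
a = T/(0.85 f'_c b) = 538.2/(0.85 × 3.05 × 23.5) = 8.8340 in.
With β₁ = 0.85, c = a/β₁ = 8.8340/0.85 = 10.39 in.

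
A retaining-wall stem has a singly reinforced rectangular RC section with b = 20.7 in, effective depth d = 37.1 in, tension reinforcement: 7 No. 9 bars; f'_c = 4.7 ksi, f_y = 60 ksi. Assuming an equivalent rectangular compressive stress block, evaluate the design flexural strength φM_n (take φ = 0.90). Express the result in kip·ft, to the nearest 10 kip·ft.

A_s = 7 × 1 = 7 in².
T = A_s f_y = 7 × 60 = 420 kips.
a = T/(0.85 f'_c b) = 420/(0.85 × 4.7 × 20.7) = 5.079 in.
M_n = T(d − a/2) = 420 × (37.1 − 2.5395) = 14515.4 kip·in = 14515.4/12 = 1209.62 kip·ft.
φM_n = 0.90 × 1209.62 = 1088.66 kip·ft.

φM_n ≈ 1090 kip·ft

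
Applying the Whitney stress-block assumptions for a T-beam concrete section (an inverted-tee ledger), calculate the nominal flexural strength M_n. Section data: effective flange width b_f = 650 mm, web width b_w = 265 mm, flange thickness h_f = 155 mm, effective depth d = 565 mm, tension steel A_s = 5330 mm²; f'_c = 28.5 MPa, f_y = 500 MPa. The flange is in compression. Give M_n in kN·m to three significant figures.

M_n ≈ 1280 kN·m

Tension: T = A_s f_y = 5330 × 500 = 2665000 N.
Try a within the flange: a = T/(0.85 f'_c b_f) = 2665000/(0.85 × 28.5 × 650) = 169.25 mm.
a = 169.25 > h_f = 155 mm: the block extends into the web. Split into flange-overhang and web parts.
C_f = 0.85 f'_c (b_f − b_w) h_f = 0.85 × 28.5 × (650 − 265) × 155 = 1445627 N.
Remaining web compression depth: a_w = (T − C_f)/(0.85 f'_c b_w) = (2665000 − 1445627)/(0.85 × 28.5 × 265) = 189.94 mm.
M_n = C_f(d − h_f/2) + (T − C_f)(d − a_w/2) = 1445627 × (565 − 77.5) + 1219373 × (565 − 94.97) = 704.74 + 573.14 = 1277.88 × 10⁶ N·mm.
M_n = 1277.88 kN·m.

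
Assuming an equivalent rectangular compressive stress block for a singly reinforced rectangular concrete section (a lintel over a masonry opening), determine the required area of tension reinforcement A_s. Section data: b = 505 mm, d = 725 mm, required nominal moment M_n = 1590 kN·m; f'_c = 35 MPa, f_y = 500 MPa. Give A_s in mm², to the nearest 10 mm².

With M_n = 0.85 f'_c a b (d − a/2), solve the quadratic for a:
a = d − √(d² − 2M_n/(0.85 f'_c b)) = 725 − √(725² − 2 × 1590×10⁶/(0.85 × 35 × 505)) = 164.68 mm.
A_s = 0.85 f'_c a b / f_y = 0.85 × 35 × 164.68 × 505 / 500 = 4948.2 mm².

A_s ≈ 4950 mm²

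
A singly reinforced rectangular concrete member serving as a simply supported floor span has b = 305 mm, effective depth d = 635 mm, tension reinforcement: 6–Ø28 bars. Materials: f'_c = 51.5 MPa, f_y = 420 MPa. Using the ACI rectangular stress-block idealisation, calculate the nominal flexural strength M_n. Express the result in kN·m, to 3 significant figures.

A_s = 6 × 616 = 3696 mm².
T = A_s f_y = 3696 × 420 = 1552320 N = 1552.32 kN.
From C = T: a = T/(0.85 f'_c b) = 1552320/(0.85 × 51.5 × 305) = 116.27 mm.
M_n = T(d − a/2) = 1552.32 kN × (635 − 58.135) mm = 895.48 kN·m.

M_n ≈ 895 kN·m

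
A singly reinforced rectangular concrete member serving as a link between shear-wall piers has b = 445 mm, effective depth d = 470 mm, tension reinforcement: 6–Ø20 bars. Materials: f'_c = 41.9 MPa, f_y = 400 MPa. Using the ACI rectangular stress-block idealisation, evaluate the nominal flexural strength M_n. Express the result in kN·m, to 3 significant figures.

M_n ≈ 336 kN·m

A_s = 6 × 314 = 1884 mm².
T = A_s f_y = 1884 × 400 = 753600 N = 753.6 kN.
From C = T: a = T/(0.85 f'_c b) = 753600/(0.85 × 41.9 × 445) = 47.55 mm.
M_n = T(d − a/2) = 753.6 kN × (470 − 23.775) mm = 336.28 kN·m.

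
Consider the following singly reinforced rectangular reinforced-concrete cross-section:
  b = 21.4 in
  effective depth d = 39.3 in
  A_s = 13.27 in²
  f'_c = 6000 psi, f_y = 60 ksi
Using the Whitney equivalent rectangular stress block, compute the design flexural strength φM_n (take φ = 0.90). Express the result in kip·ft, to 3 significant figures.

φM_n ≈ 2130 kip·ft

T = A_s f_y = 13.27 × 60 = 796.2 kips.
a = T/(0.85 f'_c b) = 796.2/(0.85 × 6 × 21.4) = 7.295 in.
M_n = T(d − a/2) = 796.2 × (39.3 − 3.6475) = 28386.5 kip·in = 28386.5/12 = 2365.54 kip·ft.
φM_n = 0.90 × 2365.54 = 2128.99 kip·ft.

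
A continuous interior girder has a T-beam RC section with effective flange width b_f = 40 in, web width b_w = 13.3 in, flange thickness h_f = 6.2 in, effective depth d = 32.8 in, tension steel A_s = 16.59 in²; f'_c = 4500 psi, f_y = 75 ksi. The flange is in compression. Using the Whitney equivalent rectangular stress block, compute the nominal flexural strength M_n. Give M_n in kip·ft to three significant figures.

M_n ≈ 2930 kip·ft

Tension: T = A_s f_y = 16.59 × 75 = 1244.25 kips.
Try a within the flange: a = T/(0.85 f'_c b_f) = 1244.25/(0.85 × 4.5 × 40) = 8.132 in.
a = 8.132 > h_f = 6.2 in: the block extends into the web. Split into flange-overhang and web parts.
C_f = 0.85 f'_c (b_f − b_w) h_f = 0.85 × 4.5 × (40 − 13.3) × 6.2 = 633.2 kips.
Remaining web compression depth: a_w = (T − C_f)/(0.85 f'_c b_w) = (1244.25 − 633.2)/(0.85 × 4.5 × 13.3) = 12.011 in.
M_n = C_f(d − h_f/2) + (T − C_f)(d − a_w/2) = 633.2 × (32.8 − 3.1) + 611.05 × (32.8 − 6.0055) = 18806.0 + 16372.8 = 35178.8 kip·in.
M_n = 35178.8/12 = 2931.57 kip·ft.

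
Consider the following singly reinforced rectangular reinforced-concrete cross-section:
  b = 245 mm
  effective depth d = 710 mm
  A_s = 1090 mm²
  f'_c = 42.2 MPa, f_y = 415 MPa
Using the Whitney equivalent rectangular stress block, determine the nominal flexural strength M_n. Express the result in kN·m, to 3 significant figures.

T = A_s f_y = 1090 × 415 = 452350 N = 452.35 kN.
From C = T: a = T/(0.85 f'_c b) = 452350/(0.85 × 42.2 × 245) = 51.47 mm.
M_n = T(d − a/2) = 452.35 kN × (710 − 25.735) mm = 309.53 kN·m.

M_n ≈ 310 kN·m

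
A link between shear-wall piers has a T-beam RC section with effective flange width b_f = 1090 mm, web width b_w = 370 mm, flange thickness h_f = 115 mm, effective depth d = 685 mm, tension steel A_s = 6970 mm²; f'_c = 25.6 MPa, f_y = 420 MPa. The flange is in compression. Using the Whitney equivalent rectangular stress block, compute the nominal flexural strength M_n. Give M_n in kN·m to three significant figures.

M_n ≈ 1820 kN·m

Tension: T = A_s f_y = 6970 × 420 = 2927400 N.
Try a within the flange: a = T/(0.85 f'_c b_f) = 2927400/(0.85 × 25.6 × 1090) = 123.42 mm.
a = 123.42 > h_f = 115 mm: the block extends into the web. Split into flange-overhang and web parts.
C_f = 0.85 f'_c (b_f − b_w) h_f = 0.85 × 25.6 × (1090 − 370) × 115 = 1801728 N.
Remaining web compression depth: a_w = (T − C_f)/(0.85 f'_c b_w) = (2927400 − 1801728)/(0.85 × 25.6 × 370) = 139.81 mm.
M_n = C_f(d − h_f/2) + (T − C_f)(d − a_w/2) = 1801728 × (685 − 57.5) + 1125672 × (685 − 69.905) = 1130.58 + 692.40 = 1822.98 × 10⁶ N·mm.
M_n = 1822.98 kN·m.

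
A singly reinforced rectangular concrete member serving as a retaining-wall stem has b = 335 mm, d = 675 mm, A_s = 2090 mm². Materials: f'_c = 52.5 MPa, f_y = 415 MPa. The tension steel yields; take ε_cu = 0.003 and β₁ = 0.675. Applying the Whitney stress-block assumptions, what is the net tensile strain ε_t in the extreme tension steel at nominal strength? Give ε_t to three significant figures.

ε_t ≈ 0.0206

a = A_s f_y/(0.85 f'_c b) = 58.02 mm.
β₁ = 0.675, so c = a/β₁ = 58.02/0.675 = 85.96 mm.
From the linear strain diagram with ε_cu = 0.003: ε_t = 0.003 (d − c)/c = 0.003 × (675 − 85.96)/85.96 = 0.0206.
Since ε_t ≥ 0.005, the section is tension-controlled.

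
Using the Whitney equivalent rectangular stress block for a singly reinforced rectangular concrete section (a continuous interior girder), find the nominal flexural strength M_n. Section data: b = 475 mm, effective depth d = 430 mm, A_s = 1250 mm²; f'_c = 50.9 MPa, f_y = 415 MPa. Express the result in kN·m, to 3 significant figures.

T = A_s f_y = 1250 × 415 = 518750 N = 518.75 kN.
From C = T: a = T/(0.85 f'_c b) = 518750/(0.85 × 50.9 × 475) = 25.24 mm.
M_n = T(d − a/2) = 518.75 kN × (430 − 12.62) mm = 216.52 kN·m.

M_n ≈ 217 kN·m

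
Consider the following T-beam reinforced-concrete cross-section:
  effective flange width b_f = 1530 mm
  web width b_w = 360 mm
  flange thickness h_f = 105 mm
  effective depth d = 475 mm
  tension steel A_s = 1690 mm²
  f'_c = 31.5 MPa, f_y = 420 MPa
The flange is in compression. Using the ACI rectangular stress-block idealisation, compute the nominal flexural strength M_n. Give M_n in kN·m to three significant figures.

Tension: T = A_s f_y = 1690 × 420 = 709800 N.
Try a within the flange: a = T/(0.85 f'_c b_f) = 709800/(0.85 × 31.5 × 1530) = 17.33 mm.
Since a = 17.33 ≤ h_f = 105 mm, the stress block lies entirely in the flange; analyse as a rectangular beam of width b_f.
M_n = T(d − a/2) = 709800 × (475 − 8.665) = 331.00 × 10⁶ N·mm.
M_n = 331.00 kN·m.

M_n ≈ 331 kN·m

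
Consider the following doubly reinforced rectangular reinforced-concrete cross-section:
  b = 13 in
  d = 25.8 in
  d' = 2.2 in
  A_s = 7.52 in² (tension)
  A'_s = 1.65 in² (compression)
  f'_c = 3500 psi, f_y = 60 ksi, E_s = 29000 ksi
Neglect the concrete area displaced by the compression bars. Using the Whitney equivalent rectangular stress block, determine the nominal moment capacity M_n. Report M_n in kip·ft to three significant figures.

Assume both steels yield.
a = (A_s − A'_s) f_y/(0.85 f'_c b) = (7.52 − 1.65) × 60/(0.85 × 3.5 × 13) = 9.107 in.
c = a/β₁ = 9.107/0.85 = 10.714 in; ε'_s = 0.003(c − d')/c = 0.0024 ≥ ε_y = 0.0021, so the compression steel yields.
M_n = (A_s − A'_s) f_y (d − a/2) + A'_s f_y (d − d') = 352.2 × (25.8 − 4.5535) + 99 × (25.8 − 2.2) = 7483.0 + 2336.4 = 9819.4 kip·in = 9819.4/12 = 818.28 kip·ft.

M_n ≈ 818 kip·ft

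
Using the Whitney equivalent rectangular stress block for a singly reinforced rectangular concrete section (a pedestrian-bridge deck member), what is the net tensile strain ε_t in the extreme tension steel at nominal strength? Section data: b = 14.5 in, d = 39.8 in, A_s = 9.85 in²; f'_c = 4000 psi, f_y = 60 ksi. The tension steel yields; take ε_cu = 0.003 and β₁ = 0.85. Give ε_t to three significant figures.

a = A_s f_y/(0.85 f'_c b) = 11.988 in.
β₁ = 0.85, so c = a/β₁ = 11.988/0.85 = 14.104 in.
From the linear strain diagram with ε_cu = 0.003: ε_t = 0.003 (d − c)/c = 0.003 × (39.8 − 14.104)/14.104 = 0.00547.
Since ε_t ≥ 0.005, the section is tension-controlled.

ε_t ≈ 0.00547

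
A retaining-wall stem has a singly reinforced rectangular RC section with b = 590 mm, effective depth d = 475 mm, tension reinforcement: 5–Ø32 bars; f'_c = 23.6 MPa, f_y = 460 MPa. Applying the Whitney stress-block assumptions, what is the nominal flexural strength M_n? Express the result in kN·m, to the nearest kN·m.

A_s = 5 × 804 = 4020 mm².
T = A_s f_y = 4020 × 460 = 1849200 N = 1849.2 kN.
From C = T: a = T/(0.85 f'_c b) = 1849200/(0.85 × 23.6 × 590) = 156.24 mm.
M_n = T(d − a/2) = 1849.2 kN × (475 − 78.12) mm = 733.91 kN·m.

M_n ≈ 734 kN·m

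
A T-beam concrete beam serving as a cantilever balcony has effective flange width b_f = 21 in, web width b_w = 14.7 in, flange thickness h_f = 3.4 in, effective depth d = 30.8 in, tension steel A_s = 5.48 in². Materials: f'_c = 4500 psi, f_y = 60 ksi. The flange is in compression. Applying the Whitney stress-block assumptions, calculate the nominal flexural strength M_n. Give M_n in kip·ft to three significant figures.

M_n ≈ 787 kip·ft

Tension: T = A_s f_y = 5.48 × 60 = 328.8 kips.
Try a within the flange: a = T/(0.85 f'_c b_f) = 328.8/(0.85 × 4.5 × 21) = 4.093 in.
a = 4.093 > h_f = 3.4 in: the block extends into the web. Split into flange-overhang and web parts.
C_f = 0.85 f'_c (b_f − b_w) h_f = 0.85 × 4.5 × (21 − 14.7) × 3.4 = 81.9 kips.
Remaining web compression depth: a_w = (T − C_f)/(0.85 f'_c b_w) = (328.8 − 81.9)/(0.85 × 4.5 × 14.7) = 4.391 in.
M_n = C_f(d − h_f/2) + (T − C_f)(d − a_w/2) = 81.9 × (30.8 − 1.7) + 246.9 × (30.8 − 2.1955) = 2383.3 + 7062.5 = 9445.8 kip·in.
M_n = 9445.8/12 = 787.15 kip·ft.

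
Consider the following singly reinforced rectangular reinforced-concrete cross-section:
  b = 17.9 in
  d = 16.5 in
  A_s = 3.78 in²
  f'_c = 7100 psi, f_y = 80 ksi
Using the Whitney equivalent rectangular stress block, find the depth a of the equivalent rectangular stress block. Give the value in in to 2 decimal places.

T = A_s f_y = 3.78 × 80 = 302.4 kips.
a = T/(0.85 f'_c b) = 302.4/(0.85 × 7.1 × 17.9) = 2.80 in.

a ≈ 2.80 in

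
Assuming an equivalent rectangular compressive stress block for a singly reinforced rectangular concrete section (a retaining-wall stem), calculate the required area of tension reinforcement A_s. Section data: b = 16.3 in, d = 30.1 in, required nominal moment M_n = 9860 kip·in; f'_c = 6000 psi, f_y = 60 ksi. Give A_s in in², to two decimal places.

From M_n = 0.85 f'_c a b (d − a/2):
a = d − √(d² − 2M_n/(0.85 f'_c b)) = 30.1 − √(30.1² − 2 × 9860/(0.85 × 6 × 16.3)) = 4.239 in.
A_s = 0.85 f'_c a b / f_y = 0.85 × 6 × 4.239 × 16.3 / 60 = 5.873 in².

A_s ≈ 5.87 in²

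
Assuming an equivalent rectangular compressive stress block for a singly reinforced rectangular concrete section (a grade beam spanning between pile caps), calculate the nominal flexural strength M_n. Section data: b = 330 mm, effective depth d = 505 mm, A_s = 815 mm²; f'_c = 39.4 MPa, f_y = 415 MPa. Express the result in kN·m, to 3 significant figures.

T = A_s f_y = 815 × 415 = 338225 N = 338.225 kN.
From C = T: a = T/(0.85 f'_c b) = 338225/(0.85 × 39.4 × 330) = 30.60 mm.
M_n = T(d − a/2) = 338.225 kN × (505 − 15.3) mm = 165.63 kN·m.

M_n ≈ 166 kN·m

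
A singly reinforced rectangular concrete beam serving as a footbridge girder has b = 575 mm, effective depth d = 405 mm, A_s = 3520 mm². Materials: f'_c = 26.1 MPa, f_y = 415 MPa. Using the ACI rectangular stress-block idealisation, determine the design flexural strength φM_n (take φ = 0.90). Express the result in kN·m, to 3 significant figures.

T = A_s f_y = 3520 × 415 = 1460800 N = 1460.8 kN.
From C = T: a = T/(0.85 f'_c b) = 1460800/(0.85 × 26.1 × 575) = 114.52 mm.
M_n = T(d − a/2) = 1460.8 kN × (405 − 57.26) mm = 507.98 kN·m.
φM_n = 0.90 × 507.98 = 457.18 kN·m.

φM_n ≈ 457 kN·m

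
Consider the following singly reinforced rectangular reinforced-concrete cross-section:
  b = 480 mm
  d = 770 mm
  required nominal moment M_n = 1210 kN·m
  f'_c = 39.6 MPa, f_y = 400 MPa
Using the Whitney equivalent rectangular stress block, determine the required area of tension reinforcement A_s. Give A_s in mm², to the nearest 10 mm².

With M_n = 0.85 f'_c a b (d − a/2), solve the quadratic for a:
a = d − √(d² − 2M_n/(0.85 f'_c b)) = 770 − √(770² − 2 × 1210×10⁶/(0.85 × 39.6 × 480)) = 104.33 mm.
A_s = 0.85 f'_c a b / f_y = 0.85 × 39.6 × 104.33 × 480 / 400 = 4214.1 mm².

A_s ≈ 4210 mm²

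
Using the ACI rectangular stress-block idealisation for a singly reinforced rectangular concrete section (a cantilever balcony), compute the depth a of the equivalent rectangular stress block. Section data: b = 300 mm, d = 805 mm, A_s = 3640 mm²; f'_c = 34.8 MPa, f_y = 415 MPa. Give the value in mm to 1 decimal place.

T = A_s f_y = 3640 × 415 = 1510600 N = 1510.6 kN.
Setting C = 0.85 f'_c a b equal to T: a = 1510600/(0.85 × 34.8 × 300) = 170.2 mm.

a ≈ 170.2 mm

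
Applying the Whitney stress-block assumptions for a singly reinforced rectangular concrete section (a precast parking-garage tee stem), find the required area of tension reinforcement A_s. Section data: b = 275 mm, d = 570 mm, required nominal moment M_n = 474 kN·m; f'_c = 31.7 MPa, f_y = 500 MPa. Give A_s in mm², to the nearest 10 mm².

With M_n = 0.85 f'_c a b (d − a/2), solve the quadratic for a:
a = d − √(d² − 2M_n/(0.85 f'_c b)) = 570 − √(570² − 2 × 474×10⁶/(0.85 × 31.7 × 275)) = 126.20 mm.
A_s = 0.85 f'_c a b / f_y = 0.85 × 31.7 × 126.20 × 275 / 500 = 1870.3 mm².

A_s ≈ 1870 mm²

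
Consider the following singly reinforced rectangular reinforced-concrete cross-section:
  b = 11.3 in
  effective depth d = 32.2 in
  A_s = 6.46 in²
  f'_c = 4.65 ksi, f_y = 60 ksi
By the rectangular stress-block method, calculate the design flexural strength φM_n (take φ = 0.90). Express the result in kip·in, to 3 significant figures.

φM_n ≈ 9720 kip·in

T = A_s f_y = 6.46 × 60 = 387.6 kips.
a = T/(0.85 f'_c b) = 387.6/(0.85 × 4.65 × 11.3) = 8.678 in.
M_n = T(d − a/2) = 387.6 × (32.2 − 4.339) = 10798.9 kip·in.
φM_n = 0.90 × 10798.9 = 9719.0 kip·in.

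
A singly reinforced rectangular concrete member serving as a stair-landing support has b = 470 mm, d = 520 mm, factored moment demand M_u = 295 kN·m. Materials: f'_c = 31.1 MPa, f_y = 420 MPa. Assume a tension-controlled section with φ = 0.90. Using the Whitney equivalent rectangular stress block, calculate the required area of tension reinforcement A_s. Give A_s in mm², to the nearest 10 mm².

A_s ≈ 1580 mm²

M_n = M_u/φ = 295/0.90 = 327.778 kN·m.
With M_n = 0.85 f'_c a b (d − a/2), solve the quadratic for a:
a = d − √(d² − 2M_n/(0.85 f'_c b)) = 520 − √(520² − 2 × 327.778×10⁶/(0.85 × 31.1 × 470)) = 53.48 mm.
A_s = 0.85 f'_c a b / f_y = 0.85 × 31.1 × 53.48 × 470 / 420 = 1582.0 mm².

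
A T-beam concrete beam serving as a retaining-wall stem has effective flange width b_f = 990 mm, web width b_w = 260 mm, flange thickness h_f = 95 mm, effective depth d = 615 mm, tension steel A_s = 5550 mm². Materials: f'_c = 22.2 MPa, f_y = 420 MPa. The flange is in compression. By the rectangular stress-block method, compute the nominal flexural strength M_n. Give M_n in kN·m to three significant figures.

M_n ≈ 1260 kN·m

Tension: T = A_s f_y = 5550 × 420 = 2331000 N.
Try a within the flange: a = T/(0.85 f'_c b_f) = 2331000/(0.85 × 22.2 × 990) = 124.78 mm.
a = 124.78 > h_f = 95 mm: the block extends into the web. Split into flange-overhang and web parts.
C_f = 0.85 f'_c (b_f − b_w) h_f = 0.85 × 22.2 × (990 − 260) × 95 = 1308635 N.
Remaining web compression depth: a_w = (T − C_f)/(0.85 f'_c b_w) = (2331000 − 1308635)/(0.85 × 22.2 × 260) = 208.38 mm.
M_n = C_f(d − h_f/2) + (T − C_f)(d − a_w/2) = 1308635 × (615 − 47.5) + 1022365 × (615 − 104.19) = 742.65 + 522.23 = 1264.88 × 10⁶ N·mm.
M_n = 1264.88 kN·m.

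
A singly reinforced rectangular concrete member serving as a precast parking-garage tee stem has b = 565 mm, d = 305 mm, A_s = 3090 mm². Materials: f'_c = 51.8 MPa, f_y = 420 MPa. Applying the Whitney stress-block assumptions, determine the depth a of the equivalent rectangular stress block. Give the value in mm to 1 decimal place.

a ≈ 52.2 mm

T = A_s f_y = 3090 × 420 = 1297800 N = 1297.8 kN.
Setting C = 0.85 f'_c a b equal to T: a = 1297800/(0.85 × 51.8 × 565) = 52.2 mm.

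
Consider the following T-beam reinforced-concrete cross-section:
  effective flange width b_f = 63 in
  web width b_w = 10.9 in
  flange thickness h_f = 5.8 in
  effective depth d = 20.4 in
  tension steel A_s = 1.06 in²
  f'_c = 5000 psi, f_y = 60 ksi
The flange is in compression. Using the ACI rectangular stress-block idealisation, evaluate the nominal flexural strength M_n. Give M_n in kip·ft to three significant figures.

M_n ≈ 107 kip·ft

Tension: T = A_s f_y = 1.06 × 60 = 63.6 kips.
Try a within the flange: a = T/(0.85 f'_c b_f) = 63.6/(0.85 × 5 × 63) = 0.238 in.
Since a = 0.238 ≤ h_f = 5.8 in, the stress block lies entirely in the flange; analyse as a rectangular beam of width b_f.
M_n = T(d − a/2) = 63.6 × (20.4 − 0.119) = 1289.9 kip·in.
M_n = 1289.9/12 = 107.49 kip·ft.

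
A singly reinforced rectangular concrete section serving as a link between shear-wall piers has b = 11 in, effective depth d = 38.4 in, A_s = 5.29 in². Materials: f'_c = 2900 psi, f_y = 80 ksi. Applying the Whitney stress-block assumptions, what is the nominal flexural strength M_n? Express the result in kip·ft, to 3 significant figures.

M_n ≈ 1080 kip·ft

T = A_s f_y = 5.29 × 80 = 423.2 kips.
a = T/(0.85 f'_c b) = 423.2/(0.85 × 2.9 × 11) = 15.608 in.
M_n = T(d − a/2) = 423.2 × (38.4 − 7.804) = 12948.2 kip·in = 12948.2/12 = 1079.02 kip·ft.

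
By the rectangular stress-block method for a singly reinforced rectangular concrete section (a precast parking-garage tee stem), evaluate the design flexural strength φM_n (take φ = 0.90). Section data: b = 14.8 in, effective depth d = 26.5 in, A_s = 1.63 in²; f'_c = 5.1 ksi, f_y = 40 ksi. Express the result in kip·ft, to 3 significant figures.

φM_n ≈ 127 kip·ft

T = A_s f_y = 1.63 × 40 = 65.2 kips.
a = T/(0.85 f'_c b) = 65.2/(0.85 × 5.1 × 14.8) = 1.016 in.
M_n = T(d − a/2) = 65.2 × (26.5 − 0.508) = 1694.7 kip·in = 1694.7/12 = 141.23 kip·ft.
φM_n = 0.90 × 141.23 = 127.11 kip·ft.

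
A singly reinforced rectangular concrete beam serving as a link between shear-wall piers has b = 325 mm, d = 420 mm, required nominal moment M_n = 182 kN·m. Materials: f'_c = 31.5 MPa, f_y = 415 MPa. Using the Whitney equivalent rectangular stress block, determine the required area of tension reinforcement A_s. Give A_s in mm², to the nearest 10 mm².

With M_n = 0.85 f'_c a b (d − a/2), solve the quadratic for a:
a = d − √(d² − 2M_n/(0.85 f'_c b)) = 420 − √(420² − 2 × 182×10⁶/(0.85 × 31.5 × 325)) = 53.16 mm.
A_s = 0.85 f'_c a b / f_y = 0.85 × 31.5 × 53.16 × 325 / 415 = 1114.7 mm².

A_s ≈ 1110 mm²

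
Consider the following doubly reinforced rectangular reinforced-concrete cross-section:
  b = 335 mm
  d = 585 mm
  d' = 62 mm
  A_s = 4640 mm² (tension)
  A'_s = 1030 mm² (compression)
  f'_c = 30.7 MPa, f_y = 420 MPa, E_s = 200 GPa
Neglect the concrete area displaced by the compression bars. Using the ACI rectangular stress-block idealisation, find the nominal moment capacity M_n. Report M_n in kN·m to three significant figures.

Assume both tension and compression steel yield.
Net tension couple steel: A_s − A'_s = 3610 mm².
a = (A_s − A'_s) f_y / (0.85 f'_c b) = 1516200/(0.85 × 30.7 × 335) = 173.44 mm.
c = a/β₁ = 173.44/0.831 = 208.71 mm; ε'_s = 0.003(c − d')/c = 0.0021 ≥ f_y/E_s = 0.0021, so compression steel does yield.
M_n = (A_s − A'_s) f_y (d − a/2) + A'_s f_y (d − d') = [1516200 × (585 − 86.72) + 432600 × (585 − 62)] × 10⁻⁶ = 755.49 + 226.25 = 981.74 kN·m.

M_n ≈ 982 kN·m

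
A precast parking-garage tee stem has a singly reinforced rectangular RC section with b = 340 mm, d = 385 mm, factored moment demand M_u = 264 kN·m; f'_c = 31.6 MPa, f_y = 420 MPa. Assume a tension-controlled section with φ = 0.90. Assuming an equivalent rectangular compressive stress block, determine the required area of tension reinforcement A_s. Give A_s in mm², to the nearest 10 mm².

M_n = M_u/φ = 264/0.90 = 293.333 kN·m.
With M_n = 0.85 f'_c a b (d − a/2), solve the quadratic for a:
a = d − √(d² − 2M_n/(0.85 f'_c b)) = 385 − √(385² − 2 × 293.333×10⁶/(0.85 × 31.6 × 340)) = 95.20 mm.
A_s = 0.85 f'_c a b / f_y = 0.85 × 31.6 × 95.20 × 340 / 420 = 2070.0 mm².

A_s ≈ 2070 mm²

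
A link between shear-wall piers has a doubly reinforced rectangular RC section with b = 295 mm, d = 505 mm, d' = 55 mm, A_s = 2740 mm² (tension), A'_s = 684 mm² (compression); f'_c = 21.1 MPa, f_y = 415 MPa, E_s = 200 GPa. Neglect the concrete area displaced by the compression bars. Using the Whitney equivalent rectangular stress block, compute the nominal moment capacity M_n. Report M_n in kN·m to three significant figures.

Assume both tension and compression steel yield.
Net tension couple steel: A_s − A'_s = 2056 mm².
a = (A_s − A'_s) f_y / (0.85 f'_c b) = 853240/(0.85 × 21.1 × 295) = 161.27 mm.
c = a/β₁ = 161.27/0.85 = 189.73 mm; ε'_s = 0.003(c − d')/c = 0.0021 ≥ f_y/E_s = 0.0021, so compression steel does yield.
M_n = (A_s − A'_s) f_y (d − a/2) + A'_s f_y (d − d') = [853240 × (505 − 80.635) + 283860 × (505 − 55)] × 10⁻⁶ = 362.09 + 127.74 = 489.83 kN·m.

M_n ≈ 490 kN·m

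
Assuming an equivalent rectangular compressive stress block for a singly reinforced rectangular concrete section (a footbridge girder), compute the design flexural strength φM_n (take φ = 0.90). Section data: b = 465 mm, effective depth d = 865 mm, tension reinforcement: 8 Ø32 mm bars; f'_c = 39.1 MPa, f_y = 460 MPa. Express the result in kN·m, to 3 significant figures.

A_s = 8 × 804 = 6432 mm².
T = A_s f_y = 6432 × 460 = 2958720 N = 2958.72 kN.
From C = T: a = T/(0.85 f'_c b) = 2958720/(0.85 × 39.1 × 465) = 191.45 mm.
M_n = T(d − a/2) = 2958.72 kN × (865 − 95.725) mm = 2276.07 kN·m.
φM_n = 0.90 × 2276.07 = 2048.46 kN·m.

φM_n ≈ 2050 kN·m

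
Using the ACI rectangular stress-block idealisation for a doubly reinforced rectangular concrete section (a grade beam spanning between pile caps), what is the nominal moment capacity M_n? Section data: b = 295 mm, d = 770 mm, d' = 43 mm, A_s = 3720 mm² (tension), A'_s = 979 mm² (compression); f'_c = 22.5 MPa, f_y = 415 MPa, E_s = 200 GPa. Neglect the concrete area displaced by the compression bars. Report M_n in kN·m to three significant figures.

M_n ≈ 1060 kN·m

Assume both tension and compression steel yield.
Net tension couple steel: A_s − A'_s = 2741 mm².
a = (A_s − A'_s) f_y / (0.85 f'_c b) = 1137515/(0.85 × 22.5 × 295) = 201.62 mm.
c = a/β₁ = 201.62/0.85 = 237.20 mm; ε'_s = 0.003(c − d')/c = 0.0025 ≥ f_y/E_s = 0.0021, so compression steel does yield.
M_n = (A_s − A'_s) f_y (d − a/2) + A'_s f_y (d − d') = [1137515 × (770 − 100.81) + 406285 × (770 − 43)] × 10⁻⁶ = 761.21 + 295.37 = 1056.58 kN·m.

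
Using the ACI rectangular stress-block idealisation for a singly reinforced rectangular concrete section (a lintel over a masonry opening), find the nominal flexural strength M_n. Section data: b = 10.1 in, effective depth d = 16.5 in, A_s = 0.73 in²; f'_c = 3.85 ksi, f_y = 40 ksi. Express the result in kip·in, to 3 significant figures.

M_n ≈ 469 kip·in

T = A_s f_y = 0.73 × 40 = 29.2 kips.
a = T/(0.85 f'_c b) = 29.2/(0.85 × 3.85 × 10.1) = 0.883 in.
M_n = T(d − a/2) = 29.2 × (16.5 − 0.4415) = 468.9 kip·in.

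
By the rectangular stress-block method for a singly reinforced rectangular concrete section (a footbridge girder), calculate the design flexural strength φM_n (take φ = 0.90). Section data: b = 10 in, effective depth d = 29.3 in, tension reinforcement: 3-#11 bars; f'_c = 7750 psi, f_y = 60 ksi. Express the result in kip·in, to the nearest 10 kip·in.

A_s = 3 × 1.56 = 4.68 in².
T = A_s f_y = 4.68 × 60 = 280.8 kips.
a = T/(0.85 f'_c b) = 280.8/(0.85 × 7.75 × 10) = 4.263 in.
M_n = T(d − a/2) = 280.8 × (29.3 − 2.1315) = 7628.9 kip·in.
φM_n = 0.90 × 7628.9 = 6866.0 kip·in.

φM_n ≈ 6870 kip·in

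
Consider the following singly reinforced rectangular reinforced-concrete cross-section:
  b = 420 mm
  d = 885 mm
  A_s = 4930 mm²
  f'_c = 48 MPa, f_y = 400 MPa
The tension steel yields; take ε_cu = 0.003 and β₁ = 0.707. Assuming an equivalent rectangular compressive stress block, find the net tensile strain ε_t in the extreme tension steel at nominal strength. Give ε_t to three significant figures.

a = A_s f_y/(0.85 f'_c b) = 115.08 mm.
β₁ = 0.707, so c = a/β₁ = 115.08/0.707 = 162.77 mm.
From the linear strain diagram with ε_cu = 0.003: ε_t = 0.003 (d − c)/c = 0.003 × (885 − 162.77)/162.77 = 0.0133.
Since ε_t ≥ 0.005, the section is tension-controlled.

ε_t ≈ 0.0133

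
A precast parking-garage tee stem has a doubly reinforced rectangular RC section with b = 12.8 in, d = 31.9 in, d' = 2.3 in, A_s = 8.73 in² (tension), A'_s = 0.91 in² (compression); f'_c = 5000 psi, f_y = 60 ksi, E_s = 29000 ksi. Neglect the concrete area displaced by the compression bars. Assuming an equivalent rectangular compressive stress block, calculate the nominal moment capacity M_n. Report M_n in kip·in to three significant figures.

M_n ≈ 14600 kip·in

Assume both steels yield.
a = (A_s − A'_s) f_y/(0.85 f'_c b) = (8.73 − 0.91) × 60/(0.85 × 5 × 12.8) = 8.625 in.
c = a/β₁ = 8.625/0.8 = 10.781 in; ε'_s = 0.003(c − d')/c = 0.0024 ≥ ε_y = 0.0021, so the compression steel yields.
M_n = (A_s − A'_s) f_y (d − a/2) + A'_s f_y (d − d') = 469.2 × (31.9 − 4.3125) + 54.6 × (31.9 − 2.3) = 12944.1 + 1616.2 = 14560.3 kip·in.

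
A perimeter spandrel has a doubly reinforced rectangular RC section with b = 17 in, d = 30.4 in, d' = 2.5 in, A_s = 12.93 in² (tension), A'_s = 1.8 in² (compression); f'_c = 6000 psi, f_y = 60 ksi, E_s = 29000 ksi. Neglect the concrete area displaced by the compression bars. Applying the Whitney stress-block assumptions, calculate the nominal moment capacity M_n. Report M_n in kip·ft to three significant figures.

Assume both steels yield.
a = (A_s − A'_s) f_y/(0.85 f'_c b) = (12.93 − 1.8) × 60/(0.85 × 6 × 17) = 7.702 in.
c = a/β₁ = 7.702/0.75 = 10.269 in; ε'_s = 0.003(c − d')/c = 0.0023 ≥ ε_y = 0.0021, so the compression steel yields.
M_n = (A_s − A'_s) f_y (d − a/2) + A'_s f_y (d − d') = 667.8 × (30.4 − 3.851) + 108 × (30.4 − 2.5) = 17729.4 + 3013.2 = 20742.6 kip·in = 20742.6/12 = 1728.55 kip·ft.

M_n ≈ 1730 kip·ft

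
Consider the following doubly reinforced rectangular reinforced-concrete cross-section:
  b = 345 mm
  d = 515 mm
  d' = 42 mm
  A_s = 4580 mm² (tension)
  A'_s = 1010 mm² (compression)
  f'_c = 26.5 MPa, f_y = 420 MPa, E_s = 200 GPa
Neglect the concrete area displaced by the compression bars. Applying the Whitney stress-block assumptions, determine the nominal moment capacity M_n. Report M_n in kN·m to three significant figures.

Assume both tension and compression steel yield.
Net tension couple steel: A_s − A'_s = 3570 mm².
a = (A_s − A'_s) f_y / (0.85 f'_c b) = 1499400/(0.85 × 26.5 × 345) = 192.95 mm.
c = a/β₁ = 192.95/0.85 = 227.00 mm; ε'_s = 0.003(c − d')/c = 0.0024 ≥ f_y/E_s = 0.0021, so compression steel does yield.
M_n = (A_s − A'_s) f_y (d − a/2) + A'_s f_y (d − d') = [1499400 × (515 − 96.475) + 424200 × (515 − 42)] × 10⁻⁶ = 627.54 + 200.65 = 828.19 kN·m.

M_n ≈ 828 kN·m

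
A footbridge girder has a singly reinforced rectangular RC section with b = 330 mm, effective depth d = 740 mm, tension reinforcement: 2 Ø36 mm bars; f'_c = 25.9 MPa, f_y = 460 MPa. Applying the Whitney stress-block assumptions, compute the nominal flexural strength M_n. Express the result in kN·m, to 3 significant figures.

M_n ≈ 633 kN·m

A_s = 2 × 1018 = 2036 mm².
T = A_s f_y = 2036 × 460 = 936560 N = 936.56 kN.
From C = T: a = T/(0.85 f'_c b) = 936560/(0.85 × 25.9 × 330) = 128.91 mm.
M_n = T(d − a/2) = 936.56 kN × (740 − 64.455) mm = 632.69 kN·m.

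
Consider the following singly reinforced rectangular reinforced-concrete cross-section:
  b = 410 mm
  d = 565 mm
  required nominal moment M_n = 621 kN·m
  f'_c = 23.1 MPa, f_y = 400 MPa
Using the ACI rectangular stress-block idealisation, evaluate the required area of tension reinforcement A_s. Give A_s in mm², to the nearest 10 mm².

A_s ≈ 3200 mm²

With M_n = 0.85 f'_c a b (d − a/2), solve the quadratic for a:
a = d − √(d² − 2M_n/(0.85 f'_c b)) = 565 − √(565² − 2 × 621×10⁶/(0.85 × 23.1 × 410)) = 158.86 mm.
A_s = 0.85 f'_c a b / f_y = 0.85 × 23.1 × 158.86 × 410 / 400 = 3197.2 mm².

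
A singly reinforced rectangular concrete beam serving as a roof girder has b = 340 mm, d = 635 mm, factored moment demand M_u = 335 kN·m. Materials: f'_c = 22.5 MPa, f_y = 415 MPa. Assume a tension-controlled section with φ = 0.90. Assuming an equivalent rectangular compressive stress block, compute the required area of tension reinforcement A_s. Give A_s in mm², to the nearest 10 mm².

M_n = M_u/φ = 335/0.90 = 372.222 kN·m.
With M_n = 0.85 f'_c a b (d − a/2), solve the quadratic for a:
a = d − √(d² − 2M_n/(0.85 f'_c b)) = 635 − √(635² − 2 × 372.222×10⁶/(0.85 × 22.5 × 340)) = 97.66 mm.
A_s = 0.85 f'_c a b / f_y = 0.85 × 22.5 × 97.66 × 340 / 415 = 1530.2 mm².

A_s ≈ 1530 mm²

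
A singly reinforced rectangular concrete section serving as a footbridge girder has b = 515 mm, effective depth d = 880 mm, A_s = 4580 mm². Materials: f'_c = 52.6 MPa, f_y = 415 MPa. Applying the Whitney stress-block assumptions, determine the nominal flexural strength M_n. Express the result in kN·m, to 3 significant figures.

M_n ≈ 1590 kN·m

T = A_s f_y = 4580 × 415 = 1900700 N = 1900.7 kN.
From C = T: a = T/(0.85 f'_c b) = 1900700/(0.85 × 52.6 × 515) = 82.55 mm.
M_n = T(d − a/2) = 1900.7 kN × (880 − 41.275) mm = 1594.16 kN·m.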